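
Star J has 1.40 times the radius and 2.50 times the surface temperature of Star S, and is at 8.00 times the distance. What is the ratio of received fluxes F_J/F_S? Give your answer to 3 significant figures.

1.20

L_J/L_S = (R_J/R_S)²(T_J/T_S)⁴ = (1.40)² × (2.50)⁴ = 76.56.
F_J/F_S = (L_J/L_S)/(d_J/d_S)² = 76.56 / (8.00)² = 1.196.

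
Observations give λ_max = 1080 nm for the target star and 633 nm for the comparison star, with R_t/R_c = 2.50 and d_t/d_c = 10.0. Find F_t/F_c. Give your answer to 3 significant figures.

Wien's law: T_t/T_c = λ_c/λ_t = 633/1080 = 0.5861.
L_t/L_c = (R_t/R_c)²(T_t/T_c)⁴ = (2.50)²(0.5861)⁴ = 0.7376.
F_t/F_c = (L_t/L_c)/(d_t/d_c)² = 0.7376/(10.0)² = 0.007376.

0.00738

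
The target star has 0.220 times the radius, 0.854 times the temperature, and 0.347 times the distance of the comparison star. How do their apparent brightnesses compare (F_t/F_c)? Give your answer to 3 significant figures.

L_t/L_c = (R_t/R_c)²(T_t/T_c)⁴ = (0.220)² × (0.854)⁴ = 0.02574.
F_t/F_c = (L_t/L_c)/(d_t/d_c)² = 0.02574 / (0.347)² = 0.2138.

0.214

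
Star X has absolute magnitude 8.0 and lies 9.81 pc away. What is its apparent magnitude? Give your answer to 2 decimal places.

7.96

m = M + 5 log₁₀(d/10 pc) = 8.0 + 5 log₁₀(9.81/10)
  = 8.0 + 5 × -0.008 = 8.0 + -0.04 = 7.96.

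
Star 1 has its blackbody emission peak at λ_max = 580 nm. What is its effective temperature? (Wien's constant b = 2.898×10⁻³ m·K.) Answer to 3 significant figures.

5.00×10^3 K

T = b/λ_max = 2.898×10⁻³ / (580×10⁻⁹) = 4997 K.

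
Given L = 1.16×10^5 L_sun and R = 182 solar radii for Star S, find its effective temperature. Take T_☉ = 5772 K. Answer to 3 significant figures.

7.90×10^3 K

T/T_☉ = (L/L_☉)^(1/4) / (R/R_☉)^(1/2)
T = 5772 × (1.16×10^5)^(1/4) / √(182) = 5772 × 18.46 / 13.49 = 7896 K.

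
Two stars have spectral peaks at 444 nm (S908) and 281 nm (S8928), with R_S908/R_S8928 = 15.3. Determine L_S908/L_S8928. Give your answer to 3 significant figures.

Wien's law gives T ∝ 1/λ_max, so T_S908/T_S8928 = λ_S8928/λ_S908 = 281/444 = 0.6329.
Then L ∝ R²T⁴ gives L_S908/L_S8928 = (15.3)² × (0.6329)⁴ = 234.1 × 0.1604 = 37.56.

37.6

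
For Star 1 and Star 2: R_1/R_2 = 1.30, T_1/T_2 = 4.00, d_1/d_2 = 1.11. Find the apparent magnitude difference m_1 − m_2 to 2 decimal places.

L_1/L_2 = (1.30)²(4.00)⁴ = 432.6.
F_1/F_2 = (L_1/L_2)/(d_1/d_2)² = 432.6/1.232 = 351.1.
m_1 − m_2 = −2.5 log₁₀(351.1) = -6.36.

-6.36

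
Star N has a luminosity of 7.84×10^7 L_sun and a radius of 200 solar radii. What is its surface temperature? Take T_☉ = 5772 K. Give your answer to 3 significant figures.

T/T_☉ = (L/L_☉)^(1/4) / (R/R_☉)^(1/2)
T = 5772 × (7.84×10^7)^(1/4) / √(200) = 5772 × 94.10 / 14.14 = 3.841×10^4 K.

3.84×10^4 K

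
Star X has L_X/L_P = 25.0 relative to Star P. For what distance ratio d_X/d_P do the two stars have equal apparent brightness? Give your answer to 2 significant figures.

Equal flux requires L_X/d_X² = L_P/d_P², so d_X/d_P = √(L_X/L_P)
= √(25.0) = 5.000.

5.0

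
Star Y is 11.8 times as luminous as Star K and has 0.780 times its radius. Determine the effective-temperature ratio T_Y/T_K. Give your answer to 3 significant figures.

L ∝ R²T⁴ gives T ∝ (L/R²)^(1/4), so
T_Y/T_K = (11.8 / 0.780²)^(1/4) = (19.40)^(1/4) = 2.099.

2.10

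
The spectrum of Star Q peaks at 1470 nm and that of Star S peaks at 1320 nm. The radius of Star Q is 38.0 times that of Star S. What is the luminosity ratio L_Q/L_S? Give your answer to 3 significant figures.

939

Wien's law gives T ∝ 1/λ_max, so T_Q/T_S = λ_S/λ_Q = 1320/1470 = 0.8980.
Then L ∝ R²T⁴ gives L_Q/L_S = (38.0)² × (0.8980)⁴ = 1444 × 0.6502 = 938.8.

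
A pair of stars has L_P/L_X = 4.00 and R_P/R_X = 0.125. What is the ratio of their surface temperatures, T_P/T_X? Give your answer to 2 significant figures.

L ∝ R²T⁴ gives T ∝ (L/R²)^(1/4), so
T_P/T_X = (4.00 / 0.125²)^(1/4) = (256.0)^(1/4) = 4.000.

4.0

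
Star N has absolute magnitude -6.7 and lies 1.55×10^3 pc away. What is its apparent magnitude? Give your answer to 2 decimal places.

m = M + 5 log₁₀(d/10 pc) = -6.7 + 5 log₁₀(1.55×10^3/10)
  = -6.7 + 5 × 2.190 = -6.7 + 10.95 = 4.25.

4.25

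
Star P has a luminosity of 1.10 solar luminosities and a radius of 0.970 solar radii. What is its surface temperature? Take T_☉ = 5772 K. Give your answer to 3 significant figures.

T/T_☉ = (L/L_☉)^(1/4) / (R/R_☉)^(1/2)
T = 5772 × (1.10)^(1/4) / √(0.970) = 5772 × 1.024 / 0.9849 = 6002 K.

6.00×10^3 K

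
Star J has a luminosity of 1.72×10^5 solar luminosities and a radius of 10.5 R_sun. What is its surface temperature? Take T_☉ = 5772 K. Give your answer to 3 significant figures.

T/T_☉ = (L/L_☉)^(1/4) / (R/R_☉)^(1/2)
T = 5772 × (1.72×10^5)^(1/4) / √(10.5) = 5772 × 20.36 / 3.240 = 3.628×10^4 K.

3.63×10^4 K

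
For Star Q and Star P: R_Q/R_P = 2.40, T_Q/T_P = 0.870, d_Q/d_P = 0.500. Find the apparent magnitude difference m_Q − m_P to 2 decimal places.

-2.80

L_Q/L_P = (2.40)²(0.870)⁴ = 3.300.
F_Q/F_P = (L_Q/L_P)/(d_Q/d_P)² = 3.300/0.2500 = 13.20.
m_Q − m_P = −2.5 log₁₀(13.20) = -2.80.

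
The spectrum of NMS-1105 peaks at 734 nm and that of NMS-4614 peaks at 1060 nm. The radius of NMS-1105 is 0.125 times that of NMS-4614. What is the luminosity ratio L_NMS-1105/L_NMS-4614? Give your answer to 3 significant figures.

Wien's law gives T ∝ 1/λ_max, so T_NMS-1105/T_NMS-4614 = λ_NMS-4614/λ_NMS-1105 = 1060/734 = 1.444.
Then L ∝ R²T⁴ gives L_NMS-1105/L_NMS-4614 = (0.125)² × (1.444)⁴ = 0.01562 × 4.349 = 0.06796.

0.0680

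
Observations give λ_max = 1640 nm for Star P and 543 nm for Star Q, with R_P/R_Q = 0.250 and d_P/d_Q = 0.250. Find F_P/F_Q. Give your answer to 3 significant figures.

0.0120

Wien's law: T_P/T_Q = λ_Q/λ_P = 543/1640 = 0.3311.
L_P/L_Q = (R_P/R_Q)²(T_P/T_Q)⁴ = (0.250)²(0.3311)⁴ = 7.511×10^-4.
F_P/F_Q = (L_P/L_Q)/(d_P/d_Q)² = 7.511×10^-4/(0.250)² = 0.01202.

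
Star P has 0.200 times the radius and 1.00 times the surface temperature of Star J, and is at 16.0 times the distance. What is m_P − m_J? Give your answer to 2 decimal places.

L_P/L_J = (0.200)²(1.00)⁴ = 0.04000.
F_P/F_J = (L_P/L_J)/(d_P/d_J)² = 0.04000/256.0 = 1.563×10^-4.
m_P − m_J = −2.5 log₁₀(1.563×10^-4) = 9.52.

9.52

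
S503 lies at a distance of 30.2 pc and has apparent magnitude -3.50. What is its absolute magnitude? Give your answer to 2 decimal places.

-5.90

M = m − 5 log₁₀(d/10 pc) = -3.50 − 5 log₁₀(30.2/10)
  = -3.50 − 5 × 0.480 = -3.50 − 2.40 = -5.90.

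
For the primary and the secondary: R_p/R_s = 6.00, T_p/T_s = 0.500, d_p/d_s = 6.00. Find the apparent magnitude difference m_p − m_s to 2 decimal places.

3.01

L_p/L_s = (6.00)²(0.500)⁴ = 2.250.
F_p/F_s = (L_p/L_s)/(d_p/d_s)² = 2.250/36.00 = 0.06250.
m_p − m_s = −2.5 log₁₀(0.06250) = 3.01.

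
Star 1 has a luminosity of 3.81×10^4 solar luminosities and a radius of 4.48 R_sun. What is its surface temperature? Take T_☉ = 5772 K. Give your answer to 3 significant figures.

T/T_☉ = (L/L_☉)^(1/4) / (R/R_☉)^(1/2)
T = 5772 × (3.81×10^4)^(1/4) / √(4.48) = 5772 × 13.97 / 2.117 = 3.810×10^4 K.

3.81×10^4 K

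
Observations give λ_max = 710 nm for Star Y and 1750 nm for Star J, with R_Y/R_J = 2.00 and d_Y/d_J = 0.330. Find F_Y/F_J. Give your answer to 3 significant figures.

1.36×10^3

Wien's law: T_Y/T_J = λ_J/λ_Y = 1750/710 = 2.465.
L_Y/L_J = (R_Y/R_J)²(T_Y/T_J)⁴ = (2.00)²(2.465)⁴ = 147.6.
F_Y/F_J = (L_Y/L_J)/(d_Y/d_J)² = 147.6/(0.330)² = 1356.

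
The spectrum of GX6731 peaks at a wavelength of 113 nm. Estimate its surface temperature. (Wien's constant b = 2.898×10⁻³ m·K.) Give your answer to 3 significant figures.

T = b/λ_max = 2.898×10⁻³ / (113×10⁻⁹) = 2.565×10^4 K.

2.56×10^4 K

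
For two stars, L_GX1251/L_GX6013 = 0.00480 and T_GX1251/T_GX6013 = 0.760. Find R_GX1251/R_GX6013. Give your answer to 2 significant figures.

L ∝ R²T⁴ gives R ∝ √L / T², so
R_GX1251/R_GX6013 = √(0.00480) / (0.760)² = 0.06928 / 0.5776 = 0.1199.

0.12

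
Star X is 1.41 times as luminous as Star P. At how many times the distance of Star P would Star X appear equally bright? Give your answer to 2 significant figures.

1.2

Equal flux requires L_X/d_X² = L_P/d_P², so d_X/d_P = √(L_X/L_P)
= √(1.41) = 1.187.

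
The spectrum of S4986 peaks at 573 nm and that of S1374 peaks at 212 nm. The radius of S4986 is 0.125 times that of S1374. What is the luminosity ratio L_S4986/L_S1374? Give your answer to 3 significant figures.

2.93×10^-4

Wien's law gives T ∝ 1/λ_max, so T_S4986/T_S1374 = λ_S1374/λ_S4986 = 212/573 = 0.3700.
Then L ∝ R²T⁴ gives L_S4986/L_S1374 = (0.125)² × (0.3700)⁴ = 0.01562 × 0.01874 = 2.928×10^-4.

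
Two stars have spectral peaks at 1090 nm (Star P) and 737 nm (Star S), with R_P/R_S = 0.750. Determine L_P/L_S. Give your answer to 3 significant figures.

0.118

Wien's law gives T ∝ 1/λ_max, so T_P/T_S = λ_S/λ_P = 737/1090 = 0.6761.
Then L ∝ R²T⁴ gives L_P/L_S = (0.750)² × (0.6761)⁴ = 0.5625 × 0.2090 = 0.1176.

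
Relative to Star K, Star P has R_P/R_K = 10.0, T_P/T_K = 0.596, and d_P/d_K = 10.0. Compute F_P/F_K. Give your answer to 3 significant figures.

L_P/L_K = (R_P/R_K)²(T_P/T_K)⁴ = (10.0)² × (0.596)⁴ = 12.62.
F_P/F_K = (L_P/L_K)/(d_P/d_K)² = 12.62 / (10.0)² = 0.1262.

0.126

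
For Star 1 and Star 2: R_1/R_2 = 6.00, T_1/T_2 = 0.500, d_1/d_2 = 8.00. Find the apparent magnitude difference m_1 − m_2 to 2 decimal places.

3.63

L_1/L_2 = (6.00)²(0.500)⁴ = 2.250.
F_1/F_2 = (L_1/L_2)/(d_1/d_2)² = 2.250/64.00 = 0.03516.
m_1 − m_2 = −2.5 log₁₀(0.03516) = 3.63.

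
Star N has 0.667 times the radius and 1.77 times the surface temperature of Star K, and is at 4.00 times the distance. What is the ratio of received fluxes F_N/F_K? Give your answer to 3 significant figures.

0.273

L_N/L_K = (R_N/R_K)²(T_N/T_K)⁴ = (0.667)² × (1.77)⁴ = 4.367.
F_N/F_K = (L_N/L_K)/(d_N/d_K)² = 4.367 / (4.00)² = 0.2729.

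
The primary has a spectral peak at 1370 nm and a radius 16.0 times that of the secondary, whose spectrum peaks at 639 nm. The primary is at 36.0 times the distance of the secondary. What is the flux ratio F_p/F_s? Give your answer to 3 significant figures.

Wien's law: T_p/T_s = λ_s/λ_p = 639/1370 = 0.4664.
L_p/L_s = (R_p/R_s)²(T_p/T_s)⁴ = (16.0)²(0.4664)⁴ = 12.12.
F_p/F_s = (L_p/L_s)/(d_p/d_s)² = 12.12/(36.0)² = 0.009349.

0.00935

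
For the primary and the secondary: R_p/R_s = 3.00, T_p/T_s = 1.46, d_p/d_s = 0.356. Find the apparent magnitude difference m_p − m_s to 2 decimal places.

L_p/L_s = (3.00)²(1.46)⁴ = 40.89.
F_p/F_s = (L_p/L_s)/(d_p/d_s)² = 40.89/0.1267 = 322.7.
m_p − m_s = −2.5 log₁₀(322.7) = -6.27.

-6.27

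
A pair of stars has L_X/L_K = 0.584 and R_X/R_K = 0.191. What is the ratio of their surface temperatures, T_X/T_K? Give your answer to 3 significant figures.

2.00

L ∝ R²T⁴ gives T ∝ (L/R²)^(1/4), so
T_X/T_K = (0.584 / 0.191²)^(1/4) = (16.01)^(1/4) = 2.000.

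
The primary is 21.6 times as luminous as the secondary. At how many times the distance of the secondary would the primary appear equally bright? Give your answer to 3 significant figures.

Equal flux requires L_p/d_p² = L_s/d_s², so d_p/d_s = √(L_p/L_s)
= √(21.6) = 4.648.

4.65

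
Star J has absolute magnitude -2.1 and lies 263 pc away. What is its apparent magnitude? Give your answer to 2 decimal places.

5.00

m = M + 5 log₁₀(d/10 pc) = -2.1 + 5 log₁₀(263/10)
  = -2.1 + 5 × 1.420 = -2.1 + 7.10 = 5.00.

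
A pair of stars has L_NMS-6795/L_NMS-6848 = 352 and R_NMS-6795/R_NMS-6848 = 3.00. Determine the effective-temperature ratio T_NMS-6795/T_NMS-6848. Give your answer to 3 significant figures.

L ∝ R²T⁴ gives T ∝ (L/R²)^(1/4), so
T_NMS-6795/T_NMS-6848 = (352 / 3.00²)^(1/4) = (39.11)^(1/4) = 2.501.

2.50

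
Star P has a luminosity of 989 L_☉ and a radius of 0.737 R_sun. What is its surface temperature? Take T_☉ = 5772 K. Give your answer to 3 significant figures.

3.77×10^4 K

T/T_☉ = (L/L_☉)^(1/4) / (R/R_☉)^(1/2)
T = 5772 × (989)^(1/4) / √(0.737) = 5772 × 5.608 / 0.8585 = 3.770×10^4 K.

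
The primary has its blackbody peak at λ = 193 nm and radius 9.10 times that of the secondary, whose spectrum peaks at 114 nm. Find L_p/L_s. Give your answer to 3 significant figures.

Wien's law gives T ∝ 1/λ_max, so T_p/T_s = λ_s/λ_p = 114/193 = 0.5907.
Then L ∝ R²T⁴ gives L_p/L_s = (9.10)² × (0.5907)⁴ = 82.81 × 0.1217 = 10.08.

10.1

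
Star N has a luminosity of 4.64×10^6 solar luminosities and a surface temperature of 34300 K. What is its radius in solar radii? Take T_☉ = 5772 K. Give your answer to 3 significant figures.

61.0 solar radii

R/R_☉ = √(L/L_☉) / (T/T_☉)² = √(4.64×10^6) / (5.942)²
       = 2154 / 35.31 = 61.00.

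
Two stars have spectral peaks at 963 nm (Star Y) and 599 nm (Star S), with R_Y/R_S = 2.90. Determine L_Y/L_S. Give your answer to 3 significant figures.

1.26

Wien's law gives T ∝ 1/λ_max, so T_Y/T_S = λ_S/λ_Y = 599/963 = 0.6220.
Then L ∝ R²T⁴ gives L_Y/L_S = (2.90)² × (0.6220)⁴ = 8.410 × 0.1497 = 1.259.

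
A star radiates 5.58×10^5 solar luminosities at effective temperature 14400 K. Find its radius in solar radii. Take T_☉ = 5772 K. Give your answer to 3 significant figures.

R/R_☉ = √(L/L_☉) / (T/T_☉)² = √(5.58×10^5) / (2.495)²
       = 747.0 / 6.224 = 120.0.

120 solar radii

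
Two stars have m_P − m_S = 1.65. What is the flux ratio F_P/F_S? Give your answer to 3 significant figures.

0.219

F_P/F_S = 10^(−(m_P − m_S)/2.5) = 10^(-1.65/2.5) = 10^-0.660 = 0.2188.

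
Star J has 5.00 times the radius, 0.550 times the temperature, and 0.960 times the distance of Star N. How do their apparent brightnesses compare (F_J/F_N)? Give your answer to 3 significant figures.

2.48

L_J/L_N = (R_J/R_N)²(T_J/T_N)⁴ = (5.00)² × (0.550)⁴ = 2.288.
F_J/F_N = (L_J/L_N)/(d_J/d_N)² = 2.288 / (0.960)² = 2.482.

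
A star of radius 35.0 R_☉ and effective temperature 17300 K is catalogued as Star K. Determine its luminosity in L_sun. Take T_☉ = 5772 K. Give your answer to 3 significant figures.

L/L_☉ = (R/R_☉)² (T/T_☉)⁴ = (35.0)² × (17300/5772)⁴
       = 1225 × (2.997)⁴ = 1225 × 80.70 = 9.886×10^4.

9.89×10^4 L_sun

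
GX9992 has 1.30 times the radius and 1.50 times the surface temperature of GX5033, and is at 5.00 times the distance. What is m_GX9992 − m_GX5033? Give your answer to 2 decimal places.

1.16

L_GX9992/L_GX5033 = (1.30)²(1.50)⁴ = 8.556.
F_GX9992/F_GX5033 = (L_GX9992/L_GX5033)/(d_GX9992/d_GX5033)² = 8.556/25.00 = 0.3422.
m_GX9992 − m_GX5033 = −2.5 log₁₀(0.3422) = 1.16.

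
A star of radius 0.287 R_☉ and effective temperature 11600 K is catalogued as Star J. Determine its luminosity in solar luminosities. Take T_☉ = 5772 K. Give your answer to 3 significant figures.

L/L_☉ = (R/R_☉)² (T/T_☉)⁴ = (0.287)² × (11600/5772)⁴
       = 0.08237 × (2.010)⁴ = 0.08237 × 16.31 = 1.344.

1.34 solar luminosities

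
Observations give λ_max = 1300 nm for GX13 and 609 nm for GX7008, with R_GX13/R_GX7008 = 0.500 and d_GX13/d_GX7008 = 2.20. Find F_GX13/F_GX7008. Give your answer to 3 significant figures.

0.00249

Wien's law: T_GX13/T_GX7008 = λ_GX7008/λ_GX13 = 609/1300 = 0.4685.
L_GX13/L_GX7008 = (R_GX13/R_GX7008)²(T_GX13/T_GX7008)⁴ = (0.500)²(0.4685)⁴ = 0.01204.
F_GX13/F_GX7008 = (L_GX13/L_GX7008)/(d_GX13/d_GX7008)² = 0.01204/(2.20)² = 0.002488.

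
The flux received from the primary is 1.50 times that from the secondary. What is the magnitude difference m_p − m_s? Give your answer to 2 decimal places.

m_p − m_s = −2.5 log₁₀(F_p/F_s) = −2.5 log₁₀(1.50) = −2.5 × (0.176) = -0.440.

-0.44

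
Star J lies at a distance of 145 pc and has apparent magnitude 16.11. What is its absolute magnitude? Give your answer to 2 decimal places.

10.30

M = m − 5 log₁₀(d/10 pc) = 16.11 − 5 log₁₀(145/10)
  = 16.11 − 5 × 1.161 = 16.11 − 5.81 = 10.30.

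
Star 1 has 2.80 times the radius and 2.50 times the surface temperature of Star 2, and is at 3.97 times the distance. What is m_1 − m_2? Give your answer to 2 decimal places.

L_1/L_2 = (2.80)²(2.50)⁴ = 306.2.
F_1/F_2 = (L_1/L_2)/(d_1/d_2)² = 306.2/15.76 = 19.43.
m_1 − m_2 = −2.5 log₁₀(19.43) = -3.22.

-3.22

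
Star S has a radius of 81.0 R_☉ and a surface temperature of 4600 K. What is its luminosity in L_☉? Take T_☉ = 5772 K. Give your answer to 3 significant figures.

L/L_☉ = (R/R_☉)² (T/T_☉)⁴ = (81.0)² × (4600/5772)⁴
       = 6561 × (0.7970)⁴ = 6561 × 0.4034 = 2647.

2.65×10^3 L_☉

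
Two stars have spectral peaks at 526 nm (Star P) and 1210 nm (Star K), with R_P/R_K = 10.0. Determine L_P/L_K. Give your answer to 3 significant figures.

2.80×10^3

Wien's law gives T ∝ 1/λ_max, so T_P/T_K = λ_K/λ_P = 1210/526 = 2.300.
Then L ∝ R²T⁴ gives L_P/L_K = (10.0)² × (2.300)⁴ = 100.0 × 28.00 = 2800.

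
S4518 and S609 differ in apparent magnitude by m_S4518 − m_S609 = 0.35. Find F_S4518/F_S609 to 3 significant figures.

F_S4518/F_S609 = 10^(−(m_S4518 − m_S609)/2.5) = 10^(-0.35/2.5) = 10^-0.140 = 0.7244.

0.724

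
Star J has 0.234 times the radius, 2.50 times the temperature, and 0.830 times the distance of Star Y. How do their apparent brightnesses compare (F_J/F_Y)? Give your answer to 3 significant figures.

3.10

L_J/L_Y = (R_J/R_Y)²(T_J/T_Y)⁴ = (0.234)² × (2.50)⁴ = 2.139.
F_J/F_Y = (L_J/L_Y)/(d_J/d_Y)² = 2.139 / (0.830)² = 3.105.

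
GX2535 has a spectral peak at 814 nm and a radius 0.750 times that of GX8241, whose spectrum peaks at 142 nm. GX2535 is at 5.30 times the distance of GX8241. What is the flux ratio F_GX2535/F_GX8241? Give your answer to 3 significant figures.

1.85×10^-5

Wien's law: T_GX2535/T_GX8241 = λ_GX8241/λ_GX2535 = 142/814 = 0.1744.
L_GX2535/L_GX8241 = (R_GX2535/R_GX8241)²(T_GX2535/T_GX8241)⁴ = (0.750)²(0.1744)⁴ = 5.209×10^-4.
F_GX2535/F_GX8241 = (L_GX2535/L_GX8241)/(d_GX2535/d_GX8241)² = 5.209×10^-4/(5.30)² = 1.854×10^-5.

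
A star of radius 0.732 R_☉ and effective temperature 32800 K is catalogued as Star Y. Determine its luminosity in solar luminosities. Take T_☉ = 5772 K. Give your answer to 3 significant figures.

L/L_☉ = (R/R_☉)² (T/T_☉)⁴ = (0.732)² × (32800/5772)⁴
       = 0.5358 × (5.683)⁴ = 0.5358 × 1043 = 558.7.

559 solar luminosities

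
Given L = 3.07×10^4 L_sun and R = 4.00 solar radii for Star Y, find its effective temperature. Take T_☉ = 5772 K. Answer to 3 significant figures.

T/T_☉ = (L/L_☉)^(1/4) / (R/R_☉)^(1/2)
T = 5772 × (3.07×10^4)^(1/4) / √(4.00) = 5772 × 13.24 / 2.000 = 3.820×10^4 K.

3.82×10^4 K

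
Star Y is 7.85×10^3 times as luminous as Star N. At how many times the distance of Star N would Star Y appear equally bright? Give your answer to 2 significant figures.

Equal flux requires L_Y/d_Y² = L_N/d_N², so d_Y/d_N = √(L_Y/L_N)
= √(7.85×10^3) = 88.60.

89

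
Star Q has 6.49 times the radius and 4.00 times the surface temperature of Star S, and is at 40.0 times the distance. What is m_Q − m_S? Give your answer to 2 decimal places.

L_Q/L_S = (6.49)²(4.00)⁴ = 1.078×10^4.
F_Q/F_S = (L_Q/L_S)/(d_Q/d_S)² = 1.078×10^4/1600 = 6.739.
m_Q − m_S = −2.5 log₁₀(6.739) = -2.07.

-2.07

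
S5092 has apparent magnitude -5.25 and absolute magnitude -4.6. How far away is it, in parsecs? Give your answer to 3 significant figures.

m − M = 5 log₁₀(d/10 pc)
-5.25 − (-4.6) = -0.65 = 5 log₁₀(d/10)
d = 10 × 10^(-0.65/5) = 10 × 10^-0.130 = 7.413 pc.

7.41 pc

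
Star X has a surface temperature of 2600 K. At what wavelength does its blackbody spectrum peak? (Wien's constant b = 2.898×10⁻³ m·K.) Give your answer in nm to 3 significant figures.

λ_max = b/T = 2.898×10⁻³ / 2600 = 1.11×10^-6 m = 1115 nm.

1.11×10^3 nm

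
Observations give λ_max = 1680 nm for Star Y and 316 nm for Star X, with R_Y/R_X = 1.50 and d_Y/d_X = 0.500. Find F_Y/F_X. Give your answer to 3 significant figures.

0.0113

Wien's law: T_Y/T_X = λ_X/λ_Y = 316/1680 = 0.1881.
L_Y/L_X = (R_Y/R_X)²(T_Y/T_X)⁴ = (1.50)²(0.1881)⁴ = 0.002816.
F_Y/F_X = (L_Y/L_X)/(d_Y/d_X)² = 0.002816/(0.500)² = 0.01127.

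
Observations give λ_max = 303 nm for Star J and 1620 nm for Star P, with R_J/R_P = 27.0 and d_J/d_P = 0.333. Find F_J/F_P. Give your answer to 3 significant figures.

5.37×10^6

Wien's law: T_J/T_P = λ_P/λ_J = 1620/303 = 5.347.
L_J/L_P = (R_J/R_P)²(T_J/T_P)⁴ = (27.0)²(5.347)⁴ = 5.957×10^5.
F_J/F_P = (L_J/L_P)/(d_J/d_P)² = 5.957×10^5/(0.333)² = 5.372×10^6.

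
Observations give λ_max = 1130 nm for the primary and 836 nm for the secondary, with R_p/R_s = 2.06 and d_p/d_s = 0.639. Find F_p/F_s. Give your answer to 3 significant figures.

3.11

Wien's law: T_p/T_s = λ_s/λ_p = 836/1130 = 0.7398.
L_p/L_s = (R_p/R_s)²(T_p/T_s)⁴ = (2.06)²(0.7398)⁴ = 1.271.
F_p/F_s = (L_p/L_s)/(d_p/d_s)² = 1.271/(0.639)² = 3.113.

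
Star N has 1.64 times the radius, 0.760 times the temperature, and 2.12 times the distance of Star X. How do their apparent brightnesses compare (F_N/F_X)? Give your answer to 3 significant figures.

L_N/L_X = (R_N/R_X)²(T_N/T_X)⁴ = (1.64)² × (0.760)⁴ = 0.8973.
F_N/F_X = (L_N/L_X)/(d_N/d_X)² = 0.8973 / (2.12)² = 0.1997.

0.200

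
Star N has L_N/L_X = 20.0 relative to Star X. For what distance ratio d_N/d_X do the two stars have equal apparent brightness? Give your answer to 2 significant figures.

4.5

Equal flux requires L_N/d_N² = L_X/d_X², so d_N/d_X = √(L_N/L_X)
= √(20.0) = 4.472.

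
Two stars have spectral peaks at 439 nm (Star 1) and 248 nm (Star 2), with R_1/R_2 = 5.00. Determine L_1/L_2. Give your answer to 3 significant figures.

Wien's law gives T ∝ 1/λ_max, so T_1/T_2 = λ_2/λ_1 = 248/439 = 0.5649.
Then L ∝ R²T⁴ gives L_1/L_2 = (5.00)² × (0.5649)⁴ = 25.00 × 0.1018 = 2.546.

2.55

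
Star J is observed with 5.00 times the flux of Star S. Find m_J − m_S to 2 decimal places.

m_J − m_S = −2.5 log₁₀(F_J/F_S) = −2.5 log₁₀(5.00) = −2.5 × (0.699) = -1.747.

-1.75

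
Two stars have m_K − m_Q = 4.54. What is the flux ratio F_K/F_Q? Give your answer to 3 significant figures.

F_K/F_Q = 10^(−(m_K − m_Q)/2.5) = 10^(-4.54/2.5) = 10^-1.816 = 0.01528.

0.0153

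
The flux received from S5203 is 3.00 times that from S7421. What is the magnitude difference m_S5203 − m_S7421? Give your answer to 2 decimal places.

m_S5203 − m_S7421 = −2.5 log₁₀(F_S5203/F_S7421) = −2.5 log₁₀(3.00) = −2.5 × (0.477) = -1.193.

-1.19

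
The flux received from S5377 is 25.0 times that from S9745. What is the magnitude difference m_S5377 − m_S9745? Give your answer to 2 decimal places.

-3.49

m_S5377 − m_S9745 = −2.5 log₁₀(F_S5377/F_S9745) = −2.5 log₁₀(25.0) = −2.5 × (1.398) = -3.495.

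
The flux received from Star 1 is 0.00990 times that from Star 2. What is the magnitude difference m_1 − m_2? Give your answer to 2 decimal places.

5.01

m_1 − m_2 = −2.5 log₁₀(F_1/F_2) = −2.5 log₁₀(0.00990) = −2.5 × (-2.004) = 5.011.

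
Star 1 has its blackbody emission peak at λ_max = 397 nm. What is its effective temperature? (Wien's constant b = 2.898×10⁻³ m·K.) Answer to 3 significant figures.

7.30×10^3 K

T = b/λ_max = 2.898×10⁻³ / (397×10⁻⁹) = 7300 K.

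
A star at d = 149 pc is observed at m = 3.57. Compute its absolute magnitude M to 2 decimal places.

-2.30

M = m − 5 log₁₀(d/10 pc) = 3.57 − 5 log₁₀(149/10)
  = 3.57 − 5 × 1.173 = 3.57 − 5.87 = -2.30.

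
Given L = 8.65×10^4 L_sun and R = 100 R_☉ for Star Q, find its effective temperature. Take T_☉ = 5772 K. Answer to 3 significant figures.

9.90×10^3 K

T/T_☉ = (L/L_☉)^(1/4) / (R/R_☉)^(1/2)
T = 5772 × (8.65×10^4)^(1/4) / √(100) = 5772 × 17.15 / 10.00 = 9899 K.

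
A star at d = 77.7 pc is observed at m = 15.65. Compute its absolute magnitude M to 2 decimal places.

M = m − 5 log₁₀(d/10 pc) = 15.65 − 5 log₁₀(77.7/10)
  = 15.65 − 5 × 0.890 = 15.65 − 4.45 = 11.20.

11.20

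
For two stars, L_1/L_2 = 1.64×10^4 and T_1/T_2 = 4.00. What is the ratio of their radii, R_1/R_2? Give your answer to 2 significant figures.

L ∝ R²T⁴ gives R ∝ √L / T², so
R_1/R_2 = √(1.64×10^4) / (4.00)² = 128.1 / 16.00 = 8.004.

8.0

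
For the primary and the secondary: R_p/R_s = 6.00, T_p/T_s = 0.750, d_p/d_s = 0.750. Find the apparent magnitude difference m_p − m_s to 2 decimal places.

L_p/L_s = (6.00)²(0.750)⁴ = 11.39.
F_p/F_s = (L_p/L_s)/(d_p/d_s)² = 11.39/0.5625 = 20.25.
m_p − m_s = −2.5 log₁₀(20.25) = -3.27.

-3.27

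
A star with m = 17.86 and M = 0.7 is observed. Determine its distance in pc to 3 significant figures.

m − M = 5 log₁₀(d/10 pc)
17.86 − (0.7) = 17.16 = 5 log₁₀(d/10)
d = 10 × 10^(17.16/5) = 10 × 10^3.432 = 2.704×10^4 pc.

2.70×10^4 pc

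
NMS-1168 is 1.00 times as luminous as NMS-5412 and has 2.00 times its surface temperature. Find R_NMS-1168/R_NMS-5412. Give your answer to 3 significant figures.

L ∝ R²T⁴ gives R ∝ √L / T², so
R_NMS-1168/R_NMS-5412 = √(1.00) / (2.00)² = 1.000 / 4.000 = 0.2500.

0.250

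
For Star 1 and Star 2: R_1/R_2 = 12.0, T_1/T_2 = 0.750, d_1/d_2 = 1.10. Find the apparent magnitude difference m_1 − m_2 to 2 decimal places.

-3.94

L_1/L_2 = (12.0)²(0.750)⁴ = 45.56.
F_1/F_2 = (L_1/L_2)/(d_1/d_2)² = 45.56/1.210 = 37.65.
m_1 − m_2 = −2.5 log₁₀(37.65) = -3.94.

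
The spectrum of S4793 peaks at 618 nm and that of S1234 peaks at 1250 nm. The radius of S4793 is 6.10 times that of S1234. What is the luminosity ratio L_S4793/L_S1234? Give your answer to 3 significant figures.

Wien's law gives T ∝ 1/λ_max, so T_S4793/T_S1234 = λ_S1234/λ_S4793 = 1250/618 = 2.023.
Then L ∝ R²T⁴ gives L_S4793/L_S1234 = (6.10)² × (2.023)⁴ = 37.21 × 16.74 = 622.8.

623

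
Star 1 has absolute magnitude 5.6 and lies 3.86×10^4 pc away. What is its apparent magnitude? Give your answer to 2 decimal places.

m = M + 5 log₁₀(d/10 pc) = 5.6 + 5 log₁₀(3.86×10^4/10)
  = 5.6 + 5 × 3.587 = 5.6 + 17.93 = 23.53.

23.53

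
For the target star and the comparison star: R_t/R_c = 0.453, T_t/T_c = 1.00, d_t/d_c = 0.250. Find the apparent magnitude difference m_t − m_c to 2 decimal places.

-1.29

L_t/L_c = (0.453)²(1.00)⁴ = 0.2052.
F_t/F_c = (L_t/L_c)/(d_t/d_c)² = 0.2052/0.06250 = 3.283.
m_t − m_c = −2.5 log₁₀(3.283) = -1.29.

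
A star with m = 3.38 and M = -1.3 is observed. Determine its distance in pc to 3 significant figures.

86.3 pc

m − M = 5 log₁₀(d/10 pc)
3.38 − (-1.3) = 4.68 = 5 log₁₀(d/10)
d = 10 × 10^(4.68/5) = 10 × 10^0.936 = 86.30 pc.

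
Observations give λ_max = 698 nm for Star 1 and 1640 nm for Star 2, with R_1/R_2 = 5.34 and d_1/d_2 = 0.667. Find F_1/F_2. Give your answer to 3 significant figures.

Wien's law: T_1/T_2 = λ_2/λ_1 = 1640/698 = 2.350.
L_1/L_2 = (R_1/R_2)²(T_1/T_2)⁴ = (5.34)²(2.350)⁴ = 869.0.
F_1/F_2 = (L_1/L_2)/(d_1/d_2)² = 869.0/(0.667)² = 1953.

1.95×10^3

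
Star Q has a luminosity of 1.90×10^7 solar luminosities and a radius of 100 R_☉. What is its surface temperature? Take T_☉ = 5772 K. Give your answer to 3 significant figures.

3.81×10^4 K

T/T_☉ = (L/L_☉)^(1/4) / (R/R_☉)^(1/2)
T = 5772 × (1.90×10^7)^(1/4) / √(100) = 5772 × 66.02 / 10.00 = 3.811×10^4 K.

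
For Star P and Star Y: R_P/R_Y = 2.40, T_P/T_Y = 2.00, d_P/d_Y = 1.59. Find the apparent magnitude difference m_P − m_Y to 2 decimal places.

L_P/L_Y = (2.40)²(2.00)⁴ = 92.16.
F_P/F_Y = (L_P/L_Y)/(d_P/d_Y)² = 92.16/2.528 = 36.45.
m_P − m_Y = −2.5 log₁₀(36.45) = -3.90.

-3.90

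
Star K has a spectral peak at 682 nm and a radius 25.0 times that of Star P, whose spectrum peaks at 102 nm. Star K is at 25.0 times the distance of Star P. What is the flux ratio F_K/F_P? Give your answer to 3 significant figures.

Wien's law: T_K/T_P = λ_P/λ_K = 102/682 = 0.1496.
L_K/L_P = (R_K/R_P)²(T_K/T_P)⁴ = (25.0)²(0.1496)⁴ = 0.3127.
F_K/F_P = (L_K/L_P)/(d_K/d_P)² = 0.3127/(25.0)² = 5.003×10^-4.

5.00×10^-4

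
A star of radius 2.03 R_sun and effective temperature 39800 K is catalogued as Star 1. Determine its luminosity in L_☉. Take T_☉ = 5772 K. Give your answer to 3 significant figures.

9.32×10^3 L_☉

L/L_☉ = (R/R_☉)² (T/T_☉)⁴ = (2.03)² × (39800/5772)⁴
       = 4.121 × (6.895)⁴ = 4.121 × 2261 = 9316.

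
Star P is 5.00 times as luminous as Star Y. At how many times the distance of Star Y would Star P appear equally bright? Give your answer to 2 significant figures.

Equal flux requires L_P/d_P² = L_Y/d_Y², so d_P/d_Y = √(L_P/L_Y)
= √(5.00) = 2.236.

2.2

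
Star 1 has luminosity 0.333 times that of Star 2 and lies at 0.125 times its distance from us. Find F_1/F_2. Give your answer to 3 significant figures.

21.3

F = L/(4πd²), so F_1/F_2 = (L_1/L_2) / (d_1/d_2)²
= 0.333 / (0.125)² = 0.333 / 0.01562 = 21.31.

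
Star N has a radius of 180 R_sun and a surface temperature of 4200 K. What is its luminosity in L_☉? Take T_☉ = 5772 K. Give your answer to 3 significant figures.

L/L_☉ = (R/R_☉)² (T/T_☉)⁴ = (180)² × (4200/5772)⁴
       = 3.240×10^4 × (0.7277)⁴ = 3.240×10^4 × 0.2803 = 9083.

9.08×10^3 L_☉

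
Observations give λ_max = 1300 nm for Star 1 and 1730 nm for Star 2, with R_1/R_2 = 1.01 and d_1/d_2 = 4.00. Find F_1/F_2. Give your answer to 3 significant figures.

Wien's law: T_1/T_2 = λ_2/λ_1 = 1730/1300 = 1.331.
L_1/L_2 = (R_1/R_2)²(T_1/T_2)⁴ = (1.01)²(1.331)⁴ = 3.199.
F_1/F_2 = (L_1/L_2)/(d_1/d_2)² = 3.199/(4.00)² = 0.2000.

0.200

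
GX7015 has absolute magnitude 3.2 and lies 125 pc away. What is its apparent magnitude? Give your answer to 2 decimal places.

8.68

m = M + 5 log₁₀(d/10 pc) = 3.2 + 5 log₁₀(125/10)
  = 3.2 + 5 × 1.097 = 3.2 + 5.48 = 8.68.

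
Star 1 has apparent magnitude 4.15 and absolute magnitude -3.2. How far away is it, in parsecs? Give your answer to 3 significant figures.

295 pc

m − M = 5 log₁₀(d/10 pc)
4.15 − (-3.2) = 7.35 = 5 log₁₀(d/10)
d = 10 × 10^(7.35/5) = 10 × 10^1.470 = 295.1 pc.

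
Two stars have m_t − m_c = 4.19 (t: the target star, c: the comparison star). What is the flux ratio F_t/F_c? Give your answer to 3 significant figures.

0.0211

F_t/F_c = 10^(−(m_t − m_c)/2.5) = 10^(-4.19/2.5) = 10^-1.676 = 0.02109.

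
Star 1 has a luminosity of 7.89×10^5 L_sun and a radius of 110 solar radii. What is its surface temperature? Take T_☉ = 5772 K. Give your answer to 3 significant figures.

T/T_☉ = (L/L_☉)^(1/4) / (R/R_☉)^(1/2)
T = 5772 × (7.89×10^5)^(1/4) / √(110) = 5772 × 29.80 / 10.49 = 1.640×10^4 K.

1.64×10^4 K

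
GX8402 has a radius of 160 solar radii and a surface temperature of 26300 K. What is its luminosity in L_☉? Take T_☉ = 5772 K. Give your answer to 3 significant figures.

1.10×10^7 L_☉

L/L_☉ = (R/R_☉)² (T/T_☉)⁴ = (160)² × (26300/5772)⁴
       = 2.560×10^4 × (4.556)⁴ = 2.560×10^4 × 431.0 = 1.103×10^7.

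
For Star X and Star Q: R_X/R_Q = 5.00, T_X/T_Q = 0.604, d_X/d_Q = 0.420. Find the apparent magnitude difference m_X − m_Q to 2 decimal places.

L_X/L_Q = (5.00)²(0.604)⁴ = 3.327.
F_X/F_Q = (L_X/L_Q)/(d_X/d_Q)² = 3.327/0.1764 = 18.86.
m_X − m_Q = −2.5 log₁₀(18.86) = -3.19.

-3.19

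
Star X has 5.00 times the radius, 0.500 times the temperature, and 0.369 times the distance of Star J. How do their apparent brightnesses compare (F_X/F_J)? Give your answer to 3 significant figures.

11.5

L_X/L_J = (R_X/R_J)²(T_X/T_J)⁴ = (5.00)² × (0.500)⁴ = 1.562.
F_X/F_J = (L_X/L_J)/(d_X/d_J)² = 1.562 / (0.369)² = 11.48.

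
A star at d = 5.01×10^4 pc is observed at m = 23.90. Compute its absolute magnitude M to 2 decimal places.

5.40

M = m − 5 log₁₀(d/10 pc) = 23.90 − 5 log₁₀(5.01×10^4/10)
  = 23.90 − 5 × 3.700 = 23.90 − 18.50 = 5.40.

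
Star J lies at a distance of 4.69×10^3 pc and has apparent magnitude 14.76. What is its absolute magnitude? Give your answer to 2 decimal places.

M = m − 5 log₁₀(d/10 pc) = 14.76 − 5 log₁₀(4.69×10^3/10)
  = 14.76 − 5 × 2.671 = 14.76 − 13.36 = 1.40.

1.40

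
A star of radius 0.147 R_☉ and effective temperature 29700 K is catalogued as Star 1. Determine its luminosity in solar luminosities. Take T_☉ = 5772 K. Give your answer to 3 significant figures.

L/L_☉ = (R/R_☉)² (T/T_☉)⁴ = (0.147)² × (29700/5772)⁴
       = 0.02161 × (5.146)⁴ = 0.02161 × 701.0 = 15.15.

15.1 solar luminosities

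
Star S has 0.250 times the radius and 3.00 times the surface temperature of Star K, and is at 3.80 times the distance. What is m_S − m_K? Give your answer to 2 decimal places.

1.14

L_S/L_K = (0.250)²(3.00)⁴ = 5.062.
F_S/F_K = (L_S/L_K)/(d_S/d_K)² = 5.062/14.44 = 0.3506.
m_S − m_K = −2.5 log₁₀(0.3506) = 1.14.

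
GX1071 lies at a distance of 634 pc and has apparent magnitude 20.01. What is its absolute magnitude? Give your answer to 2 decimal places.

11.00

M = m − 5 log₁₀(d/10 pc) = 20.01 − 5 log₁₀(634/10)
  = 20.01 − 5 × 1.802 = 20.01 − 9.01 = 11.00.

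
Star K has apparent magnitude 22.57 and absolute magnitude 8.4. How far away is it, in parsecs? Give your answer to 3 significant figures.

m − M = 5 log₁₀(d/10 pc)
22.57 − (8.4) = 14.17 = 5 log₁₀(d/10)
d = 10 × 10^(14.17/5) = 10 × 10^2.834 = 6823 pc.

6.82×10^3 pc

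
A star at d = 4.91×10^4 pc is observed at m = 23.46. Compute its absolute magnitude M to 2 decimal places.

M = m − 5 log₁₀(d/10 pc) = 23.46 − 5 log₁₀(4.91×10^4/10)
  = 23.46 − 5 × 3.691 = 23.46 − 18.46 = 5.00.

5.00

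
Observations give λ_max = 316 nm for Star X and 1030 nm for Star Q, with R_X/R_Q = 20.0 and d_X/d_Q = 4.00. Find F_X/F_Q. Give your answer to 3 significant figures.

Wien's law: T_X/T_Q = λ_Q/λ_X = 1030/316 = 3.259.
L_X/L_Q = (R_X/R_Q)²(T_X/T_Q)⁴ = (20.0)²(3.259)⁴ = 4.515×10^4.
F_X/F_Q = (L_X/L_Q)/(d_X/d_Q)² = 4.515×10^4/(4.00)² = 2822.

2.82×10^3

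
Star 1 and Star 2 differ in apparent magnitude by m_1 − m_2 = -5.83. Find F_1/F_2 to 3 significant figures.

215

F_1/F_2 = 10^(−(m_1 − m_2)/2.5) = 10^(5.83/2.5) = 10^2.332 = 214.8.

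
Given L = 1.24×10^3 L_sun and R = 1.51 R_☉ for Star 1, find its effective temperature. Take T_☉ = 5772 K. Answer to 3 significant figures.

2.79×10^4 K

T/T_☉ = (L/L_☉)^(1/4) / (R/R_☉)^(1/2)
T = 5772 × (1.24×10^3)^(1/4) / √(1.51) = 5772 × 5.934 / 1.229 = 2.787×10^4 K.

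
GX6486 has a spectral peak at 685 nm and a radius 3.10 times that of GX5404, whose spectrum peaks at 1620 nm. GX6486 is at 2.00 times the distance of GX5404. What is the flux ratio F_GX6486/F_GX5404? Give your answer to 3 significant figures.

75.2

Wien's law: T_GX6486/T_GX5404 = λ_GX5404/λ_GX6486 = 1620/685 = 2.365.
L_GX6486/L_GX5404 = (R_GX6486/R_GX5404)²(T_GX6486/T_GX5404)⁴ = (3.10)²(2.365)⁴ = 300.6.
F_GX6486/F_GX5404 = (L_GX6486/L_GX5404)/(d_GX6486/d_GX5404)² = 300.6/(2.00)² = 75.16.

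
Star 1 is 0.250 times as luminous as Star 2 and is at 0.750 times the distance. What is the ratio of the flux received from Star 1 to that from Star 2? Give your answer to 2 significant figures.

F = L/(4πd²), so F_1/F_2 = (L_1/L_2) / (d_1/d_2)²
= 0.250 / (0.750)² = 0.250 / 0.5625 = 0.4444.

0.44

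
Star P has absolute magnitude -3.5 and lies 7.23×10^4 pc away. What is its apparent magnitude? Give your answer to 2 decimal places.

m = M + 5 log₁₀(d/10 pc) = -3.5 + 5 log₁₀(7.23×10^4/10)
  = -3.5 + 5 × 3.859 = -3.5 + 19.30 = 15.80.

15.80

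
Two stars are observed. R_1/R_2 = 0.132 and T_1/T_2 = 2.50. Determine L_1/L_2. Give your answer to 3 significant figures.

From the Stefan–Boltzmann law, L ∝ R²T⁴, so
L_1/L_2 = (R_1/R_2)² (T_1/T_2)⁴ = (0.132)² × (2.50)⁴ = 0.01742 × 39.06 = 0.6806.

0.681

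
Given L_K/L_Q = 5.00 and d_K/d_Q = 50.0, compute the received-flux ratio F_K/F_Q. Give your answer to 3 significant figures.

0.00200

F = L/(4πd²), so F_K/F_Q = (L_K/L_Q) / (d_K/d_Q)²
= 5.00 / (50.0)² = 5.00 / 2500 = 0.002000.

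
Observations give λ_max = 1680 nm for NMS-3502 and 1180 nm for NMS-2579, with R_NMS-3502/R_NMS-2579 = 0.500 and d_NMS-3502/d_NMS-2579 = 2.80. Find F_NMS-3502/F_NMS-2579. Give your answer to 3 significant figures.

Wien's law: T_NMS-3502/T_NMS-2579 = λ_NMS-2579/λ_NMS-3502 = 1180/1680 = 0.7024.
L_NMS-3502/L_NMS-2579 = (R_NMS-3502/R_NMS-2579)²(T_NMS-3502/T_NMS-2579)⁴ = (0.500)²(0.7024)⁴ = 0.06085.
F_NMS-3502/F_NMS-2579 = (L_NMS-3502/L_NMS-2579)/(d_NMS-3502/d_NMS-2579)² = 0.06085/(2.80)² = 0.007761.

0.00776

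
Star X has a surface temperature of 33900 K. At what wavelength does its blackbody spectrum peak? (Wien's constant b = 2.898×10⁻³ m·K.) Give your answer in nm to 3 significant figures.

85.5 nm

λ_max = b/T = 2.898×10⁻³ / 33900 = 8.55×10^-8 m = 85.49 nm.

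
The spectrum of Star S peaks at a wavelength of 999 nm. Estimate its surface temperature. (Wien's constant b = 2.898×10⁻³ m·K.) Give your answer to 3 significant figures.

2.90×10^3 K

T = b/λ_max = 2.898×10⁻³ / (999×10⁻⁹) = 2901 K.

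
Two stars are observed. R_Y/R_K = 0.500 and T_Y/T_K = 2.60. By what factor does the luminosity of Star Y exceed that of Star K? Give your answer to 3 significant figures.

11.4

From the Stefan–Boltzmann law, L ∝ R²T⁴, so
L_Y/L_K = (R_Y/R_K)² (T_Y/T_K)⁴ = (0.500)² × (2.60)⁴ = 0.2500 × 45.70 = 11.42.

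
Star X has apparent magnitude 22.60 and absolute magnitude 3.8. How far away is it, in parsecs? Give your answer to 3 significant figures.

m − M = 5 log₁₀(d/10 pc)
22.60 − (3.8) = 18.80 = 5 log₁₀(d/10)
d = 10 × 10^(18.80/5) = 10 × 10^3.760 = 5.754×10^4 pc.

5.75×10^4 pc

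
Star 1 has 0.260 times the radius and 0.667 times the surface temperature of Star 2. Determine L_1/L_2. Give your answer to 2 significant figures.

From the Stefan–Boltzmann law, L ∝ R²T⁴, so
L_1/L_2 = (R_1/R_2)² (T_1/T_2)⁴ = (0.260)² × (0.667)⁴ = 0.06760 × 0.1979 = 0.01338.

0.013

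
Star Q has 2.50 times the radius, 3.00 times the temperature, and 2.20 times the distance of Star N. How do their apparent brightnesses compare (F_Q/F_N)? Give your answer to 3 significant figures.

L_Q/L_N = (R_Q/R_N)²(T_Q/T_N)⁴ = (2.50)² × (3.00)⁴ = 506.2.
F_Q/F_N = (L_Q/L_N)/(d_Q/d_N)² = 506.2 / (2.20)² = 104.6.

105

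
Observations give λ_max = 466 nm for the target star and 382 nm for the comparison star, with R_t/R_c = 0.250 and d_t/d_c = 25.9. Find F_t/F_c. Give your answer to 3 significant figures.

4.21×10^-5

Wien's law: T_t/T_c = λ_c/λ_t = 382/466 = 0.8197.
L_t/L_c = (R_t/R_c)²(T_t/T_c)⁴ = (0.250)²(0.8197)⁴ = 0.02822.
F_t/F_c = (L_t/L_c)/(d_t/d_c)² = 0.02822/(25.9)² = 4.207×10^-5.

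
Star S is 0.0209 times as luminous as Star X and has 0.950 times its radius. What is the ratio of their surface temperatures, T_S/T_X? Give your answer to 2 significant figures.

0.39

L ∝ R²T⁴ gives T ∝ (L/R²)^(1/4), so
T_S/T_X = (0.0209 / 0.950²)^(1/4) = (0.02316)^(1/4) = 0.3901.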